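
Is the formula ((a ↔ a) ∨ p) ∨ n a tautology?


Build the truth table over {a, n, p}:
a | n | p | φ
-------------
F | F | F | T
T | F | F | T
F | T | F | T
T | T | F | T
F | F | T | T
T | F | T | T
F | T | T | T
T | T | T | T
Every row evaluates to true.

Yes, it is a tautology.


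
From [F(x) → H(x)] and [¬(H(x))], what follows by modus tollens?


Modus tollens: from (P → Q) and ¬Q, infer ¬P.
Q = 'H(x)' is denied; since P → Q, P must also fail.

Not (F(x)).


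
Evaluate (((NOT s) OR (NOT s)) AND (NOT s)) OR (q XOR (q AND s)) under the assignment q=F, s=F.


Substitute q=F, s=F:
NOT s = T
NOT s = T
(NOT s) OR (NOT s) = T OR T = T
NOT s = T
((NOT s) OR (NOT s)) AND (NOT s) = T AND T = T
q AND s = F AND F = F
q XOR (q AND s) = F XOR F = F
(((NOT s) OR (NOT s)) AND (NOT s)) OR (q XOR (q AND s)) = T OR F = T

T


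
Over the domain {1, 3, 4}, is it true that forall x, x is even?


Evaluate the predicate on each element: 1:False, 3:False, 4:True.
Counterexample x = 1 fails the predicate.

False


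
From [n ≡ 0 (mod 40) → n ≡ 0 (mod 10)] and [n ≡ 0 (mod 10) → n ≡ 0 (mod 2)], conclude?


Hypothetical syllogism: from (P → Q) and (Q → R), infer (P → R).
Chain the two implications through the shared middle term 'n ≡ 0 (mod 10)'.

n ≡ 0 (mod 40) → n ≡ 0 (mod 2)


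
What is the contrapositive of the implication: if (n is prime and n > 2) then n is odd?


The contrapositive of (P → Q) is (¬Q → ¬P); it is logically equivalent to the original.
Here P = '(n is prime and n > 2)' and Q = 'n is odd'.

If not (n is odd), then not ((n is prime and n > 2)).


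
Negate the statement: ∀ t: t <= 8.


¬(∀ x: φ) = ∃ x: ¬φ, and ¬(∃ x: φ) = ∀ x: ¬φ.
Apply to the universal statement.

∃ t: ¬(t <= 8)


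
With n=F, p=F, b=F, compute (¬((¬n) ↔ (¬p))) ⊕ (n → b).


Substitute n=F, p=F, b=F:
¬n = T
¬p = T
(¬n) ↔ (¬p) = T ↔ T = T
¬((¬n) ↔ (¬p)) = F
n → b = F → F = T
(¬((¬n) ↔ (¬p))) ⊕ (n → b) = F ⊕ T = T

T


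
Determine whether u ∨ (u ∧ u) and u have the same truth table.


Compare truth tables:
u | φ | ψ
---------
F | F | F
T | T | T
The columns φ and ψ agree on every row.

Yes, they are logically equivalent.


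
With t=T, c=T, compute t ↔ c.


Substitute t=T, c=T:
t ↔ c = T ↔ T = T

T


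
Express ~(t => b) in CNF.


Step 1: Rewrite t → b as ¬t ∨ b.
Step 2: Negate: ¬(¬t ∨ b) = t ∧ ¬b (De Morgan + double negation).

t & (~b)


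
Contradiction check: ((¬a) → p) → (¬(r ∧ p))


Truth table over {a, p, r}:
a | p | r | φ
-------------
F | F | F | T
T | F | F | T
F | T | F | T
T | T | F | T
F | F | T | T
T | F | T | T
F | T | T | F
T | T | T | F
Satisfying assignment at row 1: a=F, p=F, r=F gives T.

No, it is not a contradiction.


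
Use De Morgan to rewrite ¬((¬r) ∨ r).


De Morgan: the negation of a disjunction is the conjunction of the negations.
Distribute ¬ across ∨, flipping it to ∧, and negate each literal.

r ∧ (¬r)


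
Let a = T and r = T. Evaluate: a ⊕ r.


Exclusive or is true when exactly one operand is true.
Substitute: a=T, r=T.
T ⊕ T evaluates to F.

F


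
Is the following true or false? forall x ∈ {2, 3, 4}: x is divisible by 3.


Evaluate the predicate on each element: 2:False, 3:True, 4:False.
Counterexample x = 2 fails the predicate.

False


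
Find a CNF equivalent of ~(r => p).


Step 1: Rewrite r → p as ¬r ∨ p.
Step 2: Negate: ¬(¬r ∨ p) = r ∧ ¬p (De Morgan + double negation).

r & (~p)


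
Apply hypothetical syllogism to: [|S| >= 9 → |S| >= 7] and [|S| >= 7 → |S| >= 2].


Hypothetical syllogism: from (P → Q) and (Q → R), infer (P → R).
Chain the two implications through the shared middle term '|S| >= 7'.

|S| >= 9 → |S| >= 2


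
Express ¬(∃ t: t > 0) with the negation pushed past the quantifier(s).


¬(∀ x: φ) = ∃ x: ¬φ, and ¬(∃ x: φ) = ∀ x: ¬φ.
Apply to the existential statement.

∀ t: ¬(t > 0)


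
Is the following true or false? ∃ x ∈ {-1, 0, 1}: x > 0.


Evaluate the predicate on each element: -1:F, 0:F, 1:T.
Witness x = 1 satisfies the predicate.

T


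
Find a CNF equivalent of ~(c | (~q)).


Step 1: Apply De Morgan: ¬(c ∨ (¬q)) = ¬c ∧ ¬(¬q).
Step 2: Eliminate any double negations (¬¬X = X).

(~c) & q


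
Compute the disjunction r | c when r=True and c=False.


Disjunction is false only when both operands are false.
Substitute: r=True, c=False.
True | False evaluates to True.

True


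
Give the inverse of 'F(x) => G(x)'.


The inverse of (P → Q) is (¬P → ¬Q). It is equivalent to the converse, not to the original.
Here P = 'F(x)' and Q = 'G(x)'.

If not (F(x)), then not (G(x)).


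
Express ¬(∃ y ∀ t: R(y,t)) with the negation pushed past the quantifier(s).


Negation flips each quantifier (∀↔∃) and negates the inner predicate.
¬(∃ y ∀ t: φ) = ∀ y ∃ t: ¬φ.

∀ y ∃ t: ¬(R(y,t))


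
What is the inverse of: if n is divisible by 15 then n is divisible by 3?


The inverse of (P → Q) is (¬P → ¬Q). It is equivalent to the converse, not to the original.
Here P = 'n is divisible by 15' and Q = 'n is divisible by 3'.

If not (n is divisible by 15), then not (n is divisible by 3).


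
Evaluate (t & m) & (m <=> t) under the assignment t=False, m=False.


Substitute t=False, m=False:
t & m = False & False = False
m <=> t = False <=> False = True
(t & m) & (m <=> t) = False & True = False

False


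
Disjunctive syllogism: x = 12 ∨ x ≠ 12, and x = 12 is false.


Disjunctive syllogism: from (P ∨ Q) and ¬P, infer Q.
One disjunct, 'x = 12', is ruled out; the other must hold.

x ≠ 12


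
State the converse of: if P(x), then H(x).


The converse of (P → Q) is (Q → P). It is not in general equivalent to the original.
Here P = 'P(x)' and Q = 'H(x)'.

If H(x), then P(x).


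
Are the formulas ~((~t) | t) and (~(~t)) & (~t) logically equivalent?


Compare truth tables:
t | φ | ψ
---------
False | False | False
True | False | False
The columns φ and ψ agree on every row.

Yes, they are logically equivalent.


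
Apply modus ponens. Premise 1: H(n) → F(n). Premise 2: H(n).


Modus ponens: from (P → Q) and P, infer Q.
P = 'H(n)' is asserted, and P → Q holds, so Q follows.

F(n).


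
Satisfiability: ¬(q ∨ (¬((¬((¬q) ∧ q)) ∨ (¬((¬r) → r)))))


Search for a satisfying assignment over {q, r}.
Try q=F, r=F: the formula evaluates to T.
A satisfying assignment exists.

Satisfiable.


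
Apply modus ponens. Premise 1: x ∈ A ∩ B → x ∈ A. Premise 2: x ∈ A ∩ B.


Modus ponens: from (P → Q) and P, infer Q.
P = 'x ∈ A ∩ B' is asserted, and P → Q holds, so Q follows.

x ∈ A.


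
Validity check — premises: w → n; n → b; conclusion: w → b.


This matches the form of hypothetical syllogism: the conclusion follows in every model of the premises.

Valid.


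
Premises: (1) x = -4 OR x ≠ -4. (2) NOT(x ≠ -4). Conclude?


Disjunctive syllogism: from (P ∨ Q) and ¬P, infer Q.
One disjunct, 'x ≠ -4', is ruled out; the other must hold.

x = -4


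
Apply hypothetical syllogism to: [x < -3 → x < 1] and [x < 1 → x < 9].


Hypothetical syllogism: from (P → Q) and (Q → R), infer (P → R).
Chain the two implications through the shared middle term 'x < 1'.

x < -3 → x < 9


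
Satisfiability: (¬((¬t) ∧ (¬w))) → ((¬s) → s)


Search for a satisfying assignment over {s, t, w}.
Try s=F, t=F, w=F: the formula evaluates to T.
A satisfying assignment exists.

Satisfiable.


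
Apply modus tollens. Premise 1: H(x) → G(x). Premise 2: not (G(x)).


Modus tollens: from (P → Q) and ¬Q, infer ¬P.
Q = 'G(x)' is denied; since P → Q, P must also fail.

Not (H(x)).


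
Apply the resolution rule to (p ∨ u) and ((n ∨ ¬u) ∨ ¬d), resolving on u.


The clauses contain complementary literals u and ¬u.
Resolution eliminates this pair and disjoins the remaining literals (merging duplicates).

((p ∨ n) ∨ ¬d)


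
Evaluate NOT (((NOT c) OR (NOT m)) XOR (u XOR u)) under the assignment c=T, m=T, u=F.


Substitute c=T, m=T, u=F:
NOT c = F
NOT m = F
(NOT c) OR (NOT m) = F OR F = F
u XOR u = F XOR F = F
((NOT c) OR (NOT m)) XOR (u XOR u) = F XOR F = F
NOT (((NOT c) OR (NOT m)) XOR (u XOR u)) = T

T


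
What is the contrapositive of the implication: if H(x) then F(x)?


The contrapositive of (P → Q) is (¬Q → ¬P); it is logically equivalent to the original.
Here P = 'H(x)' and Q = 'F(x)'.

If not (F(x)), then not (H(x)).


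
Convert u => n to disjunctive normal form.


Step 1: Rewrite u → n as ¬u ∨ n.

(~u) | n


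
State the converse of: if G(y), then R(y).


The converse of (P → Q) is (Q → P). It is not in general equivalent to the original.
Here P = 'G(y)' and Q = 'R(y)'.

If R(y), then G(y).


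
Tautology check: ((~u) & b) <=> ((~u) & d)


Build the truth table over {b, d, u}:
b | d | u | φ
-------------
False | False | False | True
True | False | False | False
False | True | False | False
True | True | False | True
False | False | True | True
True | False | True | True
False | True | True | True
True | True | True | True
Counterexample at row 2: with b=True, d=False, u=False, the formula is False.

No, it is not a tautology.


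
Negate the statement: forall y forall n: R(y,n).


Negation flips each quantifier (∀↔∃) and negates the inner predicate.
¬(forall y forall n: φ) = exists y exists n: ¬φ.

exists y exists n: ~(R(y,n))


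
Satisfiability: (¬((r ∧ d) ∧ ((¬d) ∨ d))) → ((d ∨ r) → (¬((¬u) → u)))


Search for a satisfying assignment over {d, r, u}.
Try d=F, r=F, u=F: the formula evaluates to T.
A satisfying assignment exists.

Satisfiable.


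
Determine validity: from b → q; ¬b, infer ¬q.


This is denying the antecedent (fallacy). There exist truth assignments where the premises are all true but the conclusion is false.

Invalid.


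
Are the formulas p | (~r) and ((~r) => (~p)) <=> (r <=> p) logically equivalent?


Compare truth tables:
p | r | φ | ψ
-------------
False | False | True | True
True | False | True | True
False | True | False | False
True | True | True | True
The columns φ and ψ agree on every row.

Yes, they are logically equivalent.


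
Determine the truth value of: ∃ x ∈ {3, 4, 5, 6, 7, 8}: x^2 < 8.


Evaluate the predicate on each element: 3:F, 4:F, 5:F, 6:F, 7:F, 8:F.
No element satisfies the predicate.

F


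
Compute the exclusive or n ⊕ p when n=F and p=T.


Exclusive or is true when exactly one operand is true.
Substitute: n=F, p=T.
F ⊕ T evaluates to T.

T


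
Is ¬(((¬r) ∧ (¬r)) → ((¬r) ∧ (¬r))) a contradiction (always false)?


Truth table over {r}:
r | φ
-----
F | F
T | F
Every row is false.

Yes, it is a contradiction.


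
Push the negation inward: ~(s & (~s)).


De Morgan: the negation of a conjunction is the disjunction of the negations.
Distribute ~ across &, flipping it to |, and negate each literal.

(~s) | s


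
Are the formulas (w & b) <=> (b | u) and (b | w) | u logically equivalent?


Compare truth tables:
b | u | w | φ | ψ
-----------------
False | False | False | True | False
True | False | False | False | True
False | True | False | False | True
True | True | False | False | True
False | False | True | True | True
True | False | True | True | True
False | True | True | False | True
True | True | True | True | True
They differ at row 1 (b=False, u=False, w=False): φ=True but ψ=False.

No, they are not logically equivalent.


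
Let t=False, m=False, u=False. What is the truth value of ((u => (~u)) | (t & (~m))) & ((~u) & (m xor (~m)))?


Substitute t=False, m=False, u=False:
~u = True
u => (~u) = False => True = True
~m = True
t & (~m) = False & True = False
(u => (~u)) | (t & (~m)) = True | False = True
~u = True
~m = True
m xor (~m) = False xor True = True
(~u) & (m xor (~m)) = True & True = True
((u => (~u)) | (t & (~m))) & ((~u) & (m xor (~m))) = True & True = True

True


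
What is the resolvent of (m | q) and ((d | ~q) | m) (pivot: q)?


The clauses contain complementary literals q and ~q.
Resolution eliminates this pair and disjoins the remaining literals (merging duplicates).

(m | d)


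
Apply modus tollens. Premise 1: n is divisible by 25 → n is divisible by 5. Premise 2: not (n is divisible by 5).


Modus tollens: from (P → Q) and ¬Q, infer ¬P.
Q = 'n is divisible by 5' is denied; since P → Q, P must also fail.

Not (n is divisible by 25).


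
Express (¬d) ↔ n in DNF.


Step 1: (¬d) ↔ n is true exactly when both agree: ((¬d) ∧ n) ∨ (¬(¬d) ∧ ¬n).
Step 2: Eliminate any double negations (¬¬X = X).

((¬d) ∧ n) ∨ (d ∧ (¬n))


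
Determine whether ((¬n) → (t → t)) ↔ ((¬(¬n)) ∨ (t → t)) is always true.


Build the truth table over {n, t}:
n | t | φ
---------
F | F | T
T | F | T
F | T | T
T | T | T
Every row evaluates to true.

Yes, it is a tautology.


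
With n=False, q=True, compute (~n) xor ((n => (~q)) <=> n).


Substitute n=False, q=True:
~n = True
~q = False
n => (~q) = False => False = True
(n => (~q)) <=> n = True <=> False = False
(~n) xor ((n => (~q)) <=> n) = True xor False = True

True


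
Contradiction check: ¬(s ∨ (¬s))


Truth table over {s}:
s | φ
-----
F | F
T | F
Every row is false.

Yes, it is a contradiction.


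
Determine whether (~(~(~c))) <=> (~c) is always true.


Build the truth table over {c}:
c | φ
-----
False | True
True | True
Every row evaluates to true.

Yes, it is a tautology.


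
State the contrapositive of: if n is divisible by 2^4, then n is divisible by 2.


The contrapositive of (P → Q) is (¬Q → ¬P); it is logically equivalent to the original.
Here P = 'n is divisible by 2^4' and Q = 'n is divisible by 2'.

If not (n is divisible by 2), then not (n is divisible by 2^4).


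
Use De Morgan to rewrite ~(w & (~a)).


De Morgan: the negation of a conjunction is the disjunction of the negations.
Distribute ~ across &, flipping it to |, and negate each literal.

(~w) | a


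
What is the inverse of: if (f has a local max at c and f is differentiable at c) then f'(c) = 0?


The inverse of (P → Q) is (¬P → ¬Q). It is equivalent to the converse, not to the original.
Here P = '(f has a local max at c and f is differentiable at c)' and Q = 'f'(c) = 0'.

If not ((f has a local max at c and f is differentiable at c)), then not (f'(c) = 0).


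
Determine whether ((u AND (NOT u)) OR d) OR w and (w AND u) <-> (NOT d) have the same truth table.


Compare truth tables:
d | u | w | φ | ψ
-----------------
F | F | F | F | F
T | F | F | T | T
F | T | F | F | F
T | T | F | T | T
F | F | T | T | F
T | F | T | T | T
F | T | T | T | T
T | T | T | T | F
They differ at row 5 (d=F, u=F, w=T): φ=T but ψ=F.

No, they are not logically equivalent.


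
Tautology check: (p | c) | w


Build the truth table over {c, p, w}:
c | p | w | φ
-------------
False | False | False | False
True | False | False | True
False | True | False | True
True | True | False | True
False | False | True | True
True | False | True | True
False | True | True | True
True | True | True | True
Counterexample at row 1: with c=False, p=False, w=False, the formula is False.

No, it is not a tautology.


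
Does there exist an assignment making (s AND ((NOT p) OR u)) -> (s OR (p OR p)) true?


Search for a satisfying assignment over {p, s, u}.
Try p=F, s=F, u=F: the formula evaluates to T.
A satisfying assignment exists.

Satisfiable.


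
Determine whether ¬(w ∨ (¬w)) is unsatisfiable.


Truth table over {w}:
w | φ
-----
F | F
T | F
Every row is false.

Yes, it is a contradiction.


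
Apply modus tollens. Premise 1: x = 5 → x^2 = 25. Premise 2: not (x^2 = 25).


Modus tollens: from (P → Q) and ¬Q, infer ¬P.
Q = 'x^2 = 25' is denied; since P → Q, P must also fail.

Not (x = 5).


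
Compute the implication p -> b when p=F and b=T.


Implication is false only when antecedent is true and consequent is false.
Substitute: p=F, b=T.
F -> T evaluates to T.

T


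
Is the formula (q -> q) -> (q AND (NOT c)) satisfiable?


Search for a satisfying assignment over {c, q}.
Try c=F, q=T: the formula evaluates to T.
A satisfying assignment exists.

Satisfiable.


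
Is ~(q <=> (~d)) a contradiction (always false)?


Truth table over {d, q}:
d | q | φ
---------
False | False | True
True | False | False
False | True | False
True | True | True
Satisfying assignment at row 1: d=False, q=False gives True.

No, it is not a contradiction.


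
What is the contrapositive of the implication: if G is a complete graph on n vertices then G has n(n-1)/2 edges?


The contrapositive of (P → Q) is (¬Q → ¬P); it is logically equivalent to the original.
Here P = 'G is a complete graph on n vertices' and Q = 'G has n(n-1)/2 edges'.

If not (G has n(n-1)/2 edges), then not (G is a complete graph on n vertices).


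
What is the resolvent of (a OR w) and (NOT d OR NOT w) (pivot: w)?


The clauses contain complementary literals w and NOTw.
Resolution eliminates this pair and disjoins the remaining literals (merging duplicates).

(a OR NOT d)


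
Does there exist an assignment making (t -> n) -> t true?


Search for a satisfying assignment over {n, t}.
Try n=F, t=T: the formula evaluates to T.
A satisfying assignment exists.

Satisfiable.


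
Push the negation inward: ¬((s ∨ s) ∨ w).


De Morgan: the negation of a disjunction is the conjunction of the negations.
Distribute ¬ across ∨, flipping it to ∧, and negate each literal.

((¬s) ∧ (¬s)) ∧ (¬w)


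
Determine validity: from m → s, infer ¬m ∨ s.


This matches the form of material implication: the conclusion follows in every model of the premises.

Valid.


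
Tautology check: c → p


Build the truth table over {c, p}:
c | p | φ
---------
F | F | T
T | F | F
F | T | T
T | T | T
Counterexample at row 2: with c=T, p=F, the formula is F.

No, it is not a tautology.


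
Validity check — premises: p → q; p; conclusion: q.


This matches the form of modus ponens: the conclusion follows in every model of the premises.

Valid.


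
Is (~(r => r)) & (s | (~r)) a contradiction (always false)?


Truth table over {r, s}:
r | s | φ
---------
False | False | False
True | False | False
False | True | False
True | True | False
Every row is false.

Yes, it is a contradiction.


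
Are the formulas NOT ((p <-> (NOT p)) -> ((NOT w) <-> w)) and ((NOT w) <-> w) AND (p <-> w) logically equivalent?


Compare truth tables:
p | w | φ | ψ
-------------
F | F | F | F
T | F | F | F
F | T | F | F
T | T | F | F
The columns φ and ψ agree on every row.

Yes, they are logically equivalent.


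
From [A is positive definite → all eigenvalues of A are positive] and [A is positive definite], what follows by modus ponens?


Modus ponens: from (P → Q) and P, infer Q.
P = 'A is positive definite' is asserted, and P → Q holds, so Q follows.

all eigenvalues of A are positive.


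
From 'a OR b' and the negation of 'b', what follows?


Disjunctive syllogism: from (P ∨ Q) and ¬P, infer Q.
One disjunct, 'b', is ruled out; the other must hold.

a


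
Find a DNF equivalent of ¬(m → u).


Step 1: Rewrite implication then negate: ¬(¬m ∨ u) = m ∧ ¬u.

m ∧ (¬u)


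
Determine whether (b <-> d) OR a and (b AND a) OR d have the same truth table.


Compare truth tables:
a | b | d | φ | ψ
-----------------
F | F | F | T | F
T | F | F | T | F
F | T | F | F | F
T | T | F | T | T
F | F | T | F | T
T | F | T | T | T
F | T | T | T | T
T | T | T | T | T
They differ at row 1 (a=F, b=F, d=F): φ=T but ψ=F.

No, they are not logically equivalent.


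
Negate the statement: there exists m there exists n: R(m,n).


Negation flips each quantifier (∀↔∃) and negates the inner predicate.
¬(there exists m there exists n: φ) = for all m for all n: ¬φ.

for all m for all n: NOT(R(m,n))


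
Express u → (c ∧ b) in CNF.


Step 1: Rewrite u → (c ∧ b) as ¬u ∨ (c ∧ b).
Step 2: Distribute ∨ over ∧.

((¬u) ∨ c) ∧ ((¬u) ∨ b)


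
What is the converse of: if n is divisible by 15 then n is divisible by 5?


The converse of (P → Q) is (Q → P). It is not in general equivalent to the original.
Here P = 'n is divisible by 15' and Q = 'n is divisible by 5'.

If n is divisible by 5, then n is divisible by 15.


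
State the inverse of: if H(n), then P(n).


The inverse of (P → Q) is (¬P → ¬Q). It is equivalent to the converse, not to the original.
Here P = 'H(n)' and Q = 'P(n)'.

If not (H(n)), then not (P(n)).


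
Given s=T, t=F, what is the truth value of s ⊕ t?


Exclusive or is true when exactly one operand is true.
Substitute: s=T, t=F.
T ⊕ F evaluates to T.

T


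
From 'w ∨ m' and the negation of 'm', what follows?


Disjunctive syllogism: from (P ∨ Q) and ¬P, infer Q.
One disjunct, 'm', is ruled out; the other must hold.

w


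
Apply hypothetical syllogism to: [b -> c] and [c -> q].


Hypothetical syllogism: from (P → Q) and (Q → R), infer (P → R).
Chain the two implications through the shared middle term 'c'.

b -> q


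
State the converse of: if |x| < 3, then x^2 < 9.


The converse of (P → Q) is (Q → P). It is not in general equivalent to the original.
Here P = '|x| < 3' and Q = 'x^2 < 9'.

If x^2 < 9, then |x| < 3.


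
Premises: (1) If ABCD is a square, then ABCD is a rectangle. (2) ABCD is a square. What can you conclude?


Modus ponens: from (P → Q) and P, infer Q.
P = 'ABCD is a square' is asserted, and P → Q holds, so Q follows.

ABCD is a rectangle.


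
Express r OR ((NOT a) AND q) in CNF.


Step 1: Distribute ∨ over ∧: r ∨ ((¬a) ∧ q) = (r ∨ (¬a)) ∧ (r ∨ q).

(r OR (NOT a)) AND (r OR q)


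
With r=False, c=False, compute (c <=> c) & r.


Substitute r=False, c=False:
c <=> c = False <=> False = True
(c <=> c) & r = True & False = False

False


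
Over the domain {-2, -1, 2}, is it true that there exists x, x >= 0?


Evaluate the predicate on each element: -2:F, -1:F, 2:T.
Witness x = 2 satisfies the predicate.

T


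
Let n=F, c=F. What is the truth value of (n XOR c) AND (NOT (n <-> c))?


Substitute n=F, c=F:
n XOR c = F XOR F = F
n <-> c = F <-> F = T
NOT (n <-> c) = F
(n XOR c) AND (NOT (n <-> c)) = F AND F = F

F


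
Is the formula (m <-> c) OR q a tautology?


Build the truth table over {c, m, q}:
c | m | q | φ
-------------
F | F | F | T
T | F | F | F
F | T | F | F
T | T | F | T
F | F | T | T
T | F | T | T
F | T | T | T
T | T | T | T
Counterexample at row 2: with c=T, m=F, q=F, the formula is F.

No, it is not a tautology.


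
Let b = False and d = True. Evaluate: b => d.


Implication is false only when antecedent is true and consequent is false.
Substitute: b=False, d=True.
False => True evaluates to True.

True


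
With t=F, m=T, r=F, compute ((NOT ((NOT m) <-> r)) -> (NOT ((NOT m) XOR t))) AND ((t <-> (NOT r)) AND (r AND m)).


Substitute t=F, m=T, r=F:
… (earlier sub-steps elided)
NOT ((NOT m) <-> r) = F
NOT m = F
(NOT m) XOR t = F XOR F = F
NOT ((NOT m) XOR t) = T
(NOT ((NOT m) <-> r)) -> (NOT ((NOT m) XOR t)) = F -> T = T
NOT r = T
t <-> (NOT r) = F <-> T = F
r AND m = F AND T = F
(t <-> (NOT r)) AND (r AND m) = F AND F = F
((NOT ((NOT m) <-> r)) -> (NOT ((NOT m) XOR t))) AND ((t <-> (NOT r)) AND (r AND m)) = T AND F = F

F


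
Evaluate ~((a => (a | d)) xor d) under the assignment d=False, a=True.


Substitute d=False, a=True:
a | d = True | False = True
a => (a | d) = True => True = True
(a => (a | d)) xor d = True xor False = True
~((a => (a | d)) xor d) = False

False


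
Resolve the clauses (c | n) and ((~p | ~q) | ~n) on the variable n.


The clauses contain complementary literals n and ~n.
Resolution eliminates this pair and disjoins the remaining literals (merging duplicates).

((c | ~p) | ~q)


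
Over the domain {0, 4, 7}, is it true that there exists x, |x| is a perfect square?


Evaluate the predicate on each element: 0:T, 4:T, 7:F.
Witness x = 0 satisfies the predicate.

T


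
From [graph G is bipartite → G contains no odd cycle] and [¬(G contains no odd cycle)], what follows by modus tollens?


Modus tollens: from (P → Q) and ¬Q, infer ¬P.
Q = 'G contains no odd cycle' is denied; since P → Q, P must also fail.

Not (graph G is bipartite).


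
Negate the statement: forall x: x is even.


¬(forall x: φ) = exists x: ¬φ, and ¬(exists x: φ) = forall x: ¬φ.
Apply to the universal statement.

exists x: ~(x is even)


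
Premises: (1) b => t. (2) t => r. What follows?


Hypothetical syllogism: from (P → Q) and (Q → R), infer (P → R).
Chain the two implications through the shared middle term 't'.

b => r


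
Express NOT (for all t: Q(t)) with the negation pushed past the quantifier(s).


¬(for all x: φ) = there exists x: ¬φ, and ¬(there exists x: φ) = for all x: ¬φ.
Apply to the universal statement.

there exists t: NOT(Q(t))


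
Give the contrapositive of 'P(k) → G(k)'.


The contrapositive of (P → Q) is (¬Q → ¬P); it is logically equivalent to the original.
Here P = 'P(k)' and Q = 'G(k)'.

If not (G(k)), then not (P(k)).


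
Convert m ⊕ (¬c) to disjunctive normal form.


Step 1: m ⊕ (¬c) is true exactly when they disagree: (m ∧ ¬(¬c)) ∨ (¬m ∧ (¬c)).
Step 2: Eliminate any double negations (¬¬X = X).

(m ∧ c) ∨ ((¬m) ∧ (¬c))


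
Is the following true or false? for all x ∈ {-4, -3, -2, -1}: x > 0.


Evaluate the predicate on each element: -4:F, -3:F, -2:F, -1:F.
Counterexample x = -4 fails the predicate.

F


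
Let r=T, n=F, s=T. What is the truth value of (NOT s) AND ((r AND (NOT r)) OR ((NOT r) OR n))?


Substitute r=T, n=F, s=T:
NOT s = F
NOT r = F
r AND (NOT r) = T AND F = F
NOT r = F
(NOT r) OR n = F OR F = F
(r AND (NOT r)) OR ((NOT r) OR n) = F OR F = F
(NOT s) AND ((r AND (NOT r)) OR ((NOT r) OR n)) = F AND F = F

F


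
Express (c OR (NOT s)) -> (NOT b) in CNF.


Step 1: Rewrite as ¬(c ∨ (¬s)) ∨ (¬b) = (¬c ∧ ¬(¬s)) ∨ (¬b).
Step 2: Distribute ∨ over ∧.
Step 3: Eliminate any double negations (¬¬X = X).

((NOT c) OR (NOT b)) AND (s OR (NOT b))


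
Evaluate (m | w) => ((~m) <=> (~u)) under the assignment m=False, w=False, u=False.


Substitute m=False, w=False, u=False:
m | w = False | False = False
~m = True
~u = True
(~m) <=> (~u) = True <=> True = True
(m | w) => ((~m) <=> (~u)) = False => True = True

True


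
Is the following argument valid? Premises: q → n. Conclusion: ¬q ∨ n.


This matches the form of material implication: the conclusion follows in every model of the premises.

Valid.


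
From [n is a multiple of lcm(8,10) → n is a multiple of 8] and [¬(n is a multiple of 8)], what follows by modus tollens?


Modus tollens: from (P → Q) and ¬Q, infer ¬P.
Q = 'n is a multiple of 8' is denied; since P → Q, P must also fail.

Not (n is a multiple of lcm(8,10)).


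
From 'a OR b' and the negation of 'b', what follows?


Disjunctive syllogism: from (P ∨ Q) and ¬P, infer Q.
One disjunct, 'b', is ruled out; the other must hold.

a


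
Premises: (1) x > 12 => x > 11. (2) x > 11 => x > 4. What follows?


Hypothetical syllogism: from (P → Q) and (Q → R), infer (P → R).
Chain the two implications through the shared middle term 'x > 11'.

x > 12 => x > 4


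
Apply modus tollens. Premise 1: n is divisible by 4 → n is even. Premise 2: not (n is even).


Modus tollens: from (P → Q) and ¬Q, infer ¬P.
Q = 'n is even' is denied; since P → Q, P must also fail.

Not (n is divisible by 4).


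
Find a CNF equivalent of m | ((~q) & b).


Step 1: Distribute ∨ over ∧: m ∨ ((¬q) ∧ b) = (m ∨ (¬q)) ∧ (m ∨ b).

(m | (~q)) & (m | b)


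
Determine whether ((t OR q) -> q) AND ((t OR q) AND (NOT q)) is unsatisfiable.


Truth table over {q, t}:
q | t | φ
---------
F | F | F
T | F | F
F | T | F
T | T | F
Every row is false.

Yes, it is a contradiction.


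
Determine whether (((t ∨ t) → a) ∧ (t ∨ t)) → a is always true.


Build the truth table over {a, t}:
a | t | φ
---------
F | F | T
T | F | T
F | T | T
T | T | T
Every row evaluates to true.

Yes, it is a tautology.


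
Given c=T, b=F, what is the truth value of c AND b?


Conjunction is true only when both operands are true.
Substitute: c=T, b=F.
T AND F evaluates to F.

F


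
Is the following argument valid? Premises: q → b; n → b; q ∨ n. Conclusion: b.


This matches the form of proof by cases: the conclusion follows in every model of the premises.

Valid.


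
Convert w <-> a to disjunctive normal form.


Step 1: w ↔ a is true exactly when both agree: (w ∧ a) ∨ (¬w ∧ ¬a).

(w AND a) OR ((NOT w) AND (NOT a))


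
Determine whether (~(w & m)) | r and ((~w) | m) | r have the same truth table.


Compare truth tables:
m | r | w | φ | ψ
-----------------
False | False | False | True | True
True | False | False | True | True
False | True | False | True | True
True | True | False | True | True
False | False | True | True | False
True | False | True | False | True
False | True | True | True | True
True | True | True | True | True
They differ at row 5 (m=False, r=False, w=True): φ=True but ψ=False.

No, they are not logically equivalent.


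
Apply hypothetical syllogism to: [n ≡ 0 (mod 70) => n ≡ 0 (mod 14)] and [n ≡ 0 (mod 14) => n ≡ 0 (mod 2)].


Hypothetical syllogism: from (P → Q) and (Q → R), infer (P → R).
Chain the two implications through the shared middle term 'n ≡ 0 (mod 14)'.

n ≡ 0 (mod 70) => n ≡ 0 (mod 2)


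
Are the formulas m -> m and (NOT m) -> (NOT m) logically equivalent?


Compare truth tables:
m | φ | ψ
---------
F | T | T
T | T | T
The columns φ and ψ agree on every row.

Yes, they are logically equivalent.


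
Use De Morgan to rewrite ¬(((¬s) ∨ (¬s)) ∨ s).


De Morgan: the negation of a disjunction is the conjunction of the negations.
Distribute ¬ across ∨, flipping it to ∧, and negate each literal.

(s ∧ s) ∧ (¬s)


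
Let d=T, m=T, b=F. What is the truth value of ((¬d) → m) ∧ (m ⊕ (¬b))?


Substitute d=T, m=T, b=F:
¬d = F
(¬d) → m = F → T = T
¬b = T
m ⊕ (¬b) = T ⊕ T = F
((¬d) → m) ∧ (m ⊕ (¬b)) = T ∧ F = F

F


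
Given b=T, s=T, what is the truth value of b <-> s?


Biconditional is true when both operands have the same truth value.
Substitute: b=T, s=T.
T <-> T evaluates to T.

T


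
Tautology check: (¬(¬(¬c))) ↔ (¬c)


Build the truth table over {c}:
c | φ
-----
F | T
T | T
Every row evaluates to true.

Yes, it is a tautology.


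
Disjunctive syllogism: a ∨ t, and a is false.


Disjunctive syllogism: from (P ∨ Q) and ¬P, infer Q.
One disjunct, 'a', is ruled out; the other must hold.

t


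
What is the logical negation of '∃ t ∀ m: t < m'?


Negation flips each quantifier (∀↔∃) and negates the inner predicate.
¬(∃ t ∀ m: φ) = ∀ t ∃ m: ¬φ.

∀ t ∃ m: ¬(t < m)


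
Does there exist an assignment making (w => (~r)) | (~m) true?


Search for a satisfying assignment over {m, r, w}.
Try m=False, r=False, w=False: the formula evaluates to True.
A satisfying assignment exists.

Satisfiable.


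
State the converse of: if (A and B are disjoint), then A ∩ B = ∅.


The converse of (P → Q) is (Q → P). It is not in general equivalent to the original.
Here P = '(A and B are disjoint)' and Q = 'A ∩ B = ∅'.

If A ∩ B = ∅, then (A and B are disjoint).


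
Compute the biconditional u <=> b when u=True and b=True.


Biconditional is true when both operands have the same truth value.
Substitute: u=True, b=True.
True <=> True evaluates to True.

True


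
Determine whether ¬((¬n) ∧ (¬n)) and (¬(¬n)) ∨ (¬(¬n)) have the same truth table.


Compare truth tables:
n | φ | ψ
---------
F | F | F
T | T | T
The columns φ and ψ agree on every row.

Yes, they are logically equivalent.


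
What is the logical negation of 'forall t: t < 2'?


¬(forall x: φ) = exists x: ¬φ, and ¬(exists x: φ) = forall x: ¬φ.
Apply to the universal statement.

exists t: ~(t < 2)


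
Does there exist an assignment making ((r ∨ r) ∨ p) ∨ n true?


Search for a satisfying assignment over {n, p, r}.
Try n=T, p=F, r=F: the formula evaluates to T.
A satisfying assignment exists.

Satisfiable.


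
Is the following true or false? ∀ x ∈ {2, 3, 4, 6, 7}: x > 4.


Evaluate the predicate on each element: 2:F, 3:F, 4:F, 6:T, 7:T.
Counterexample x = 2 fails the predicate.

F


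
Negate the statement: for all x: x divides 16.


¬(for all x: φ) = there exists x: ¬φ, and ¬(there exists x: φ) = for all x: ¬φ.
Apply to the universal statement.

there exists x: NOT(x divides 16)


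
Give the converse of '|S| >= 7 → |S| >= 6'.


The converse of (P → Q) is (Q → P). It is not in general equivalent to the original.
Here P = '|S| >= 7' and Q = '|S| >= 6'.

If |S| >= 6, then |S| >= 7.


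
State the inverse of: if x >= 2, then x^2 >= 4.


The inverse of (P → Q) is (¬P → ¬Q). It is equivalent to the converse, not to the original.
Here P = 'x >= 2' and Q = 'x^2 >= 4'.

If not (x >= 2), then not (x^2 >= 4).


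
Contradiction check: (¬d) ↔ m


Truth table over {d, m}:
d | m | φ
---------
F | F | F
T | F | T
F | T | T
T | T | F
Satisfying assignment at row 2: d=T, m=F gives T.

No, it is not a contradiction.


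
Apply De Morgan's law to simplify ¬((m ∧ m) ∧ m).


De Morgan: the negation of a conjunction is the disjunction of the negations.
Distribute ¬ across ∧, flipping it to ∨, and negate each literal.

((¬m) ∨ (¬m)) ∨ (¬m)


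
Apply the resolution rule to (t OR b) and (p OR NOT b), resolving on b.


The clauses contain complementary literals b and NOTb.
Resolution eliminates this pair and disjoins the remaining literals (merging duplicates).

(t OR p)


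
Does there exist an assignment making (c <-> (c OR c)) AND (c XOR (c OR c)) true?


Check all 2 assignments over {c}:
c | φ
-----
F | F
T | F
No assignment makes the formula true.

Unsatisfiable.


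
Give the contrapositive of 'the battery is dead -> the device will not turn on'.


The contrapositive of (P → Q) is (¬Q → ¬P); it is logically equivalent to the original.
Here P = 'the battery is dead' and Q = 'the device will not turn on'.

If not (the device will not turn on), then not (the battery is dead).


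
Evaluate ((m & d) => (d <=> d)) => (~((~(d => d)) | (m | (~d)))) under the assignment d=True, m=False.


Substitute d=True, m=False:
m & d = False & True = False
d <=> d = True <=> True = True
(m & d) => (d <=> d) = False => True = True
d => d = True => True = True
~(d => d) = False
~d = False
m | (~d) = False | False = False
(~(d => d)) | (m | (~d)) = False | False = False
~((~(d => d)) | (m | (~d))) = True
((m & d) => (d <=> d)) => (~((~(d => d)) | (m | (~d)))) = True => True = True

True


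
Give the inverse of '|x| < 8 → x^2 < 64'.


The inverse of (P → Q) is (¬P → ¬Q). It is equivalent to the converse, not to the original.
Here P = '|x| < 8' and Q = 'x^2 < 64'.

If not (|x| < 8), then not (x^2 < 64).


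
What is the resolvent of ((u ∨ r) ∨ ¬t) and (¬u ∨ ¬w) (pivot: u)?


The clauses contain complementary literals u and ¬u.
Resolution eliminates this pair and disjoins the remaining literals (merging duplicates).

((r ∨ ¬t) ∨ ¬w)


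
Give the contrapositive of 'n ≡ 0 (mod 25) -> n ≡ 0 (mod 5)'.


The contrapositive of (P → Q) is (¬Q → ¬P); it is logically equivalent to the original.
Here P = 'n ≡ 0 (mod 25)' and Q = 'n ≡ 0 (mod 5)'.

If not (n ≡ 0 (mod 5)), then not (n ≡ 0 (mod 25)).


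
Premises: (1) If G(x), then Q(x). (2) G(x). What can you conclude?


Modus ponens: from (P → Q) and P, infer Q.
P = 'G(x)' is asserted, and P → Q holds, so Q follows.

Q(x).


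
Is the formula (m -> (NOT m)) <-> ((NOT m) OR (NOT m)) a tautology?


Build the truth table over {m}:
m | φ
-----
F | T
T | T
Every row evaluates to true.

Yes, it is a tautology.


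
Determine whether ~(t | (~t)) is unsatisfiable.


Truth table over {t}:
t | φ
-----
False | False
True | False
Every row is false.

Yes, it is a contradiction.


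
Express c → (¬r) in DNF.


Step 1: Rewrite c → (¬r) as ¬c ∨ (¬r).

(¬c) ∨ (¬r)


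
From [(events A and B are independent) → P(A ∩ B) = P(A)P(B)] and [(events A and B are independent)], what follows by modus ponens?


Modus ponens: from (P → Q) and P, infer Q.
P = '(events A and B are independent)' is asserted, and P → Q holds, so Q follows.

P(A ∩ B) = P(A)P(B).


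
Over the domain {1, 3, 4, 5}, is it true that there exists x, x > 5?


Evaluate the predicate on each element: 1:F, 3:F, 4:F, 5:F.
No element satisfies the predicate.

F


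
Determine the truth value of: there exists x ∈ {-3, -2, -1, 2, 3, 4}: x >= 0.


Evaluate the predicate on each element: -3:F, -2:F, -1:F, 2:T, 3:T, 4:T.
Witness x = 2 satisfies the predicate.

T


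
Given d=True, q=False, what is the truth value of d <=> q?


Biconditional is true when both operands have the same truth value.
Substitute: d=True, q=False.
True <=> False evaluates to False.

False


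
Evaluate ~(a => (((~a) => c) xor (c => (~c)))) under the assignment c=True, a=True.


Substitute c=True, a=True:
~a = False
(~a) => c = False => True = True
~c = False
c => (~c) = True => False = False
((~a) => c) xor (c => (~c)) = True xor False = True
a => (((~a) => c) xor (c => (~c))) = True => True = True
~(a => (((~a) => c) xor (c => (~c)))) = False

False


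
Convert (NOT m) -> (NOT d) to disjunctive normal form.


Step 1: Rewrite (¬m) → (¬d) as ¬(¬m) ∨ (¬d).
Step 2: Eliminate any double negations (¬¬X = X).

m OR (NOT d)


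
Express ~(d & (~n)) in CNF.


Step 1: Apply De Morgan: ¬(d ∧ (¬n)) = ¬d ∨ ¬(¬n).
Step 2: Eliminate any double negations (¬¬X = X).

(~d) | n


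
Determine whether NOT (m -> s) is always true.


Build the truth table over {m, s}:
m | s | φ
---------
F | F | F
T | F | T
F | T | F
T | T | F
Counterexample at row 1: with m=F, s=F, the formula is F.

No, it is not a tautology.


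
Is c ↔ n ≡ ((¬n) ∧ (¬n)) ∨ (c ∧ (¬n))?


Compare truth tables:
c | n | φ | ψ
-------------
F | F | T | T
T | F | F | T
F | T | F | F
T | T | T | F
They differ at row 2 (c=T, n=F): φ=F but ψ=T.

No, they are not logically equivalent.


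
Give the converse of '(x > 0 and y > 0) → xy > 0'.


The converse of (P → Q) is (Q → P). It is not in general equivalent to the original.
Here P = '(x > 0 and y > 0)' and Q = 'xy > 0'.

If xy > 0, then (x > 0 and y > 0).


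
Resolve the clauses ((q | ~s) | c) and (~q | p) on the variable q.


The clauses contain complementary literals q and ~q.
Resolution eliminates this pair and disjoins the remaining literals (merging duplicates).

((c | ~s) | p)


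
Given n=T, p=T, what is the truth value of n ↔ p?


Biconditional is true when both operands have the same truth value.
Substitute: n=T, p=T.
T ↔ T evaluates to T.

T


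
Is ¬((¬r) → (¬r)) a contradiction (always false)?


Truth table over {r}:
r | φ
-----
F | F
T | F
Every row is false.

Yes, it is a contradiction.
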